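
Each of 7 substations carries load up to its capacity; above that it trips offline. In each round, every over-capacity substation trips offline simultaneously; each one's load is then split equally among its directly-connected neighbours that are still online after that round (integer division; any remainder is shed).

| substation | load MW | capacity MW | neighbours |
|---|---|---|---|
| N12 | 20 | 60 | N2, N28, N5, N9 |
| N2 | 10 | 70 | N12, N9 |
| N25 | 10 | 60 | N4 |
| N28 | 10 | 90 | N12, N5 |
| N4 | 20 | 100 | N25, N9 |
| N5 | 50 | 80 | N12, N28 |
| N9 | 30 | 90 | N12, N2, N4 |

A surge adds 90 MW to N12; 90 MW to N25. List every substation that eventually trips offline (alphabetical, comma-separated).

N12, N2, N25, N4, N9

Round 1 — N12 at 110 > 60; N25 at 100 > 60. N12, N25 trip offline.
  N12 sheds 110 MW to N2, N28, N5, N9: 27 each (2 lost).
    N2: 10+27 = 37 ≤ 70
    N28: 10+27 = 37 ≤ 90
    N5: 50+27 = 77 ≤ 80
    N9: 30+27 = 57 ≤ 90
  N25 sheds 100 MW to N4: 100 each.
    N4: 20+100 = 120 > 100
Round 2 — N4 trips offline.
  N4 sheds 120 MW to N9: 120 each.
    N9: 57+120 = 177 > 90
Round 3 — N9 trips offline.
  N9 sheds 177 MW to N2: 177 each.
    N2: 37+177 = 214 > 70
Round 4 — N2 trips offline.
  N2 sheds 214 MW: no online neighbours, lost.
No further trips.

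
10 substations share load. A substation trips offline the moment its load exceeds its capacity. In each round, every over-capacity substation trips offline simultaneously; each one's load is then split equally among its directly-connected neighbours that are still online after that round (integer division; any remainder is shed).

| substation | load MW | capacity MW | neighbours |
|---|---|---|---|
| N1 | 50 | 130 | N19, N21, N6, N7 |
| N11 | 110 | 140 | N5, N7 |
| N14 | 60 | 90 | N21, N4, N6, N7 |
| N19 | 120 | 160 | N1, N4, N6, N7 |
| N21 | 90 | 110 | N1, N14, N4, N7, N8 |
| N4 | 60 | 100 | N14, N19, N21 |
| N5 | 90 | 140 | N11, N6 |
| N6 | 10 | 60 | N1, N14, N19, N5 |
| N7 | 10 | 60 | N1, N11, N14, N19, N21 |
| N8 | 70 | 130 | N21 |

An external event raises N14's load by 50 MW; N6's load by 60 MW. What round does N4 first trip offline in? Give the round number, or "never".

Round 1 — N14 at 110 > 90; N6 at 70 > 60. N14, N6 trip offline.
  N14 sheds 110 MW to N21, N4, N7: 36 each (2 lost).
    N21: 90+36 = 126 > 110
    N4: 60+36 = 96 ≤ 100
    N7: 10+36 = 46 ≤ 60
  N6 sheds 70 MW to N1, N19, N5: 23 each (1 lost).
    N1: 50+23 = 73 ≤ 130
    N19: 120+23 = 143 ≤ 160
    N5: 90+23 = 113 ≤ 140
Round 2 — N21 trips offline.
  N21 sheds 126 MW to N1, N4, N7, N8: 31 each (2 lost).
    N1: 73+31 = 104 ≤ 130
    N4: 96+31 = 127 > 100
    N7: 46+31 = 77 > 60
    N8: 70+31 = 101 ≤ 130
Round 3 — N4, N7 trip offline.
  N4 sheds 127 MW to N19: 127 each.
    N19: 143+127 = 270 > 160
  N7 sheds 77 MW to N1, N11, N19: 25 each (2 lost).
    N1: 104+25 = 129 ≤ 130
    N11: 110+25 = 135 ≤ 140
    N19: 270+25 = 295 > 160
Round 4 — N19 trips offline.
  N19 sheds 295 MW to N1: 295 each.
    N1: 129+295 = 424 > 130
Round 5 — N1 trips offline.
  N1 sheds 424 MW: no online neighbours, lost.
No further trips.

3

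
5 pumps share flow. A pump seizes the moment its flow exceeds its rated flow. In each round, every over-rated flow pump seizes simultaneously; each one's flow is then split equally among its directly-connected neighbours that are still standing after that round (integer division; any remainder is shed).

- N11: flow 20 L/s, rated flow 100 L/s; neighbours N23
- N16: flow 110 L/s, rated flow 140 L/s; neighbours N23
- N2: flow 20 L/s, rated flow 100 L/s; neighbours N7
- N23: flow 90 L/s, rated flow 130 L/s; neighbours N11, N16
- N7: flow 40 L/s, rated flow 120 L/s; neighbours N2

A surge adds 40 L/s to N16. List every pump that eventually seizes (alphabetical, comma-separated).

N11, N16, N23

Round 1 — N16 at 150 > 140. N16 seizes.
  N16 sheds 150 L/s to N23: 150 each.
    N23: 90+150 = 240 > 130
Round 2 — N23 seizes.
  N23 sheds 240 L/s to N11: 240 each.
    N11: 20+240 = 260 > 100
Round 3 — N11 seizes.
  N11 sheds 260 L/s: no online neighbours, lost.
No further seizures.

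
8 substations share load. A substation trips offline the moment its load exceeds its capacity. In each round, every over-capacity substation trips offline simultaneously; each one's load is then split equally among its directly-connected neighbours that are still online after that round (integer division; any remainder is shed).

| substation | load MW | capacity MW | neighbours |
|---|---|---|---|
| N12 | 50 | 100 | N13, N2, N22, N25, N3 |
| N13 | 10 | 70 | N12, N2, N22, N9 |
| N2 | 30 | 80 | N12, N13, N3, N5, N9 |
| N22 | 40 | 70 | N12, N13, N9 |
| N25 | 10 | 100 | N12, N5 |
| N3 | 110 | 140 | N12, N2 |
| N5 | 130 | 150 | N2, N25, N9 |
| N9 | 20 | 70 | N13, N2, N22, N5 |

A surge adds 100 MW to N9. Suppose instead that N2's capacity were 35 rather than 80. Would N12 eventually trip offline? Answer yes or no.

With N2's capacity at 35:
Round 1 — N9 at 120 > 70. N9 trips offline.
  N9 sheds 120 MW to N13, N2, N22, N5: 30 each.
    N13: 10+30 = 40 ≤ 70
    N2: 30+30 = 60 > 35
    N22: 40+30 = 70 ≤ 70
    N5: 130+30 = 160 > 150
Round 2 — N2, N5 trip offline.
  N2 sheds 60 MW to N12, N13, N3: 20 each.
    N12: 50+20 = 70 ≤ 100
    N13: 40+20 = 60 ≤ 70
    N3: 110+20 = 130 ≤ 140
  N5 sheds 160 MW to N25: 160 each.
    N25: 10+160 = 170 > 100
Round 3 — N25 trips offline.
  N25 sheds 170 MW to N12: 170 each.
    N12: 70+170 = 240 > 100
Round 4 — N12 trips offline.
  N12 sheds 240 MW to N13, N22, N3: 80 each.
    N13: 60+80 = 140 > 70
    N22: 70+80 = 150 > 70
    N3: 130+80 = 210 > 140
Round 5 — N13, N22, N3 trip offline.
  N13 sheds 140 MW: no online neighbours, lost.
  N22 sheds 150 MW: no online neighbours, lost.
  N3 sheds 210 MW: no online neighbours, lost.
No further trips.

yes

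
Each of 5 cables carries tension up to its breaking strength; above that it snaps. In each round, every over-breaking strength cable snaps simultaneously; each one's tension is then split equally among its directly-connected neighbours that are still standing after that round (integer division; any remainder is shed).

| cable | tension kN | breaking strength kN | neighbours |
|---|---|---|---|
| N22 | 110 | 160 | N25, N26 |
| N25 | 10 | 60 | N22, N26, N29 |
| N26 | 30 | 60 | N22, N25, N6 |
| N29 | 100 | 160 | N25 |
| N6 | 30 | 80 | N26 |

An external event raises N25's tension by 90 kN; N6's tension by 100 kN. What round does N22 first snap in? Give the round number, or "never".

Round 1 — N25 at 100 > 60; N6 at 130 > 80. N25, N6 snap.
  N25 sheds 100 kN to N22, N26, N29: 33 each (1 lost).
    N22: 110+33 = 143 ≤ 160
    N26: 30+33 = 63 > 60
    N29: 100+33 = 133 ≤ 160
  N6 sheds 130 kN to N26: 130 each.
    N26: 63+130 = 193 > 60
Round 2 — N26 snaps.
  N26 sheds 193 kN to N22: 193 each.
    N22: 143+193 = 336 > 160
Round 3 — N22 snaps.
  N22 sheds 336 kN: no online neighbours, lost.
No further breaks.

3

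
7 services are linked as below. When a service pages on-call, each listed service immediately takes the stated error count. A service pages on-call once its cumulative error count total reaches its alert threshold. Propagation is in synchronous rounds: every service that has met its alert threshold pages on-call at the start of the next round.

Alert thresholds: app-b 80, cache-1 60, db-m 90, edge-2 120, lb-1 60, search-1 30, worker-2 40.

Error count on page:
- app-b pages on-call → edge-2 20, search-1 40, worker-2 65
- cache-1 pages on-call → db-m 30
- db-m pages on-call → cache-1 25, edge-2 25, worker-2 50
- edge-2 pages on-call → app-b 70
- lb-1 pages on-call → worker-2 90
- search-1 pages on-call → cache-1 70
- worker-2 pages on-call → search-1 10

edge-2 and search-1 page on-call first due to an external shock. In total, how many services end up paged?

3

Round 1 — edge-2, search-1 page on-call (initial).
  app-b: +70 → 70 < 80
  cache-1: +70 → 70 ≥ 60
Round 2 — cache-1 pages on-call.
  db-m: +30 → 30 < 90
No further pages.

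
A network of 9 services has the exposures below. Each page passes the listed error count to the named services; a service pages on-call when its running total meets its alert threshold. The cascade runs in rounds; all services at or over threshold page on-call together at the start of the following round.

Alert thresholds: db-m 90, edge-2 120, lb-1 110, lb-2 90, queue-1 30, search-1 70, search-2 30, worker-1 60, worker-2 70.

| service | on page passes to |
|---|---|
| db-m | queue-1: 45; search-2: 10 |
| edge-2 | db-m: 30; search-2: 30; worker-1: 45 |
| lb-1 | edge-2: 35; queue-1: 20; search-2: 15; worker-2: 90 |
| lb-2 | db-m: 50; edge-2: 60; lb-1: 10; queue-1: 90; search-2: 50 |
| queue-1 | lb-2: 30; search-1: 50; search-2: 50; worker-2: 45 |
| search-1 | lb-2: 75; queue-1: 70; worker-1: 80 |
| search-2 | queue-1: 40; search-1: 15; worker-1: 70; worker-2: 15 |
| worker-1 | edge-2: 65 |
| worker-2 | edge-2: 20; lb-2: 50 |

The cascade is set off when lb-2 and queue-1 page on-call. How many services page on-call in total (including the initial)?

5

Round 1 — lb-2, queue-1 page on-call (initial).
  db-m: +50 → 50 < 90
  edge-2: +60 → 60 < 120
  lb-1: +10 → 10 < 110
  search-1: +50 → 50 < 70
  search-2: +50+50 → 100 ≥ 30
  worker-2: +45 → 45 < 70
Round 2 — search-2 pages on-call.
  search-1: +15 → 65 < 70
  worker-1: +70 → 70 ≥ 60
  worker-2: +15 → 60 < 70
Round 3 — worker-1 pages on-call.
  edge-2: +65 → 125 ≥ 120
Round 4 — edge-2 pages on-call.
  db-m: +30 → 80 < 90
No further pages.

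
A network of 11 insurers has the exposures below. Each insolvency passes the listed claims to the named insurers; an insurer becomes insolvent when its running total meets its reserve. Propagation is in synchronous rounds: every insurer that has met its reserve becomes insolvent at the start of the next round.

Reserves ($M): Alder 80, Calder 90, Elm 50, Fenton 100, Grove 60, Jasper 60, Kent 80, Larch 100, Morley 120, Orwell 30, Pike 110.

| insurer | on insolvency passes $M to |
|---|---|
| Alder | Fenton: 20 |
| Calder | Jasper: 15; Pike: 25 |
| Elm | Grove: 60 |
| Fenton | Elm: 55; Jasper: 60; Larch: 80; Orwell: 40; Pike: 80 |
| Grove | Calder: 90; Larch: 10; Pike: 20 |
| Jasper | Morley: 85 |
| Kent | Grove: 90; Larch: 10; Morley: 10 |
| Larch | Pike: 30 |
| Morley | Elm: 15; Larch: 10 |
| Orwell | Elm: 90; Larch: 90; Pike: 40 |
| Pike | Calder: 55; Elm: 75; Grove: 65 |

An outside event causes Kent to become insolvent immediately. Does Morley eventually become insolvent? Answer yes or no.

Round 1 — Kent becomes insolvent (initial).
  Grove: +90 → 90 ≥ 60
  Larch: +10 → 10 < 100
  Morley: +10 → 10 < 120
Round 2 — Grove becomes insolvent.
  Calder: +90 → 90 ≥ 90
  Larch: +10 → 20 < 100
  Pike: +20 → 20 < 110
Round 3 — Calder becomes insolvent.
  Jasper: +15 → 15 < 60
  Pike: +25 → 45 < 110
No further insolvencies.

no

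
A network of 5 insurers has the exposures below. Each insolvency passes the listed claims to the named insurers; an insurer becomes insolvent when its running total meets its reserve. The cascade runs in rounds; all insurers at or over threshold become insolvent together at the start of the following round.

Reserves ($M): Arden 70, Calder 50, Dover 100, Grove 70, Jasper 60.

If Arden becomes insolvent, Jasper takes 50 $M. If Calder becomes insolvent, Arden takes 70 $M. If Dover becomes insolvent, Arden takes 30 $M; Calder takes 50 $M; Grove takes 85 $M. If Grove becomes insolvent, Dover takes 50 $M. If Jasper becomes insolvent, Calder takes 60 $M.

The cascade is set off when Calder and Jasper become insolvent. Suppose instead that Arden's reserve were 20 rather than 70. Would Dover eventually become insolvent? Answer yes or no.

no

With Arden's reserve at 20:
Round 1 — Calder, Jasper become insolvent (initial).
  Arden: +70 → 70 ≥ 20
Round 2 — Arden becomes insolvent.
No further insolvencies.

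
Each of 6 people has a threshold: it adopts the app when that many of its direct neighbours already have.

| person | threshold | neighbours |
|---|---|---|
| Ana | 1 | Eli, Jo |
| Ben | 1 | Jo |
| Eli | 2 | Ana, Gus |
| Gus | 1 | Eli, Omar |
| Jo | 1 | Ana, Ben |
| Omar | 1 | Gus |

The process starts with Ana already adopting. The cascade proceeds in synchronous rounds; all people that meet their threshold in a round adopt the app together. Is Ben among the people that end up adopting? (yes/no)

yes

Round 1 — Ana adopts the app (initial).
Round 2 — checking thresholds:
  Eli: 1 of 2 neighbours < 2, not yet.
  Jo: 1 of 2 neighbours ≥ 1, adopts the app.
Round 3 — checking thresholds:
  Ben: 1 of 1 neighbours ≥ 1, adopts the app.
  Eli: 1 of 2 neighbours < 2, not yet.
Round 4 — no new adoptions; cascade stops.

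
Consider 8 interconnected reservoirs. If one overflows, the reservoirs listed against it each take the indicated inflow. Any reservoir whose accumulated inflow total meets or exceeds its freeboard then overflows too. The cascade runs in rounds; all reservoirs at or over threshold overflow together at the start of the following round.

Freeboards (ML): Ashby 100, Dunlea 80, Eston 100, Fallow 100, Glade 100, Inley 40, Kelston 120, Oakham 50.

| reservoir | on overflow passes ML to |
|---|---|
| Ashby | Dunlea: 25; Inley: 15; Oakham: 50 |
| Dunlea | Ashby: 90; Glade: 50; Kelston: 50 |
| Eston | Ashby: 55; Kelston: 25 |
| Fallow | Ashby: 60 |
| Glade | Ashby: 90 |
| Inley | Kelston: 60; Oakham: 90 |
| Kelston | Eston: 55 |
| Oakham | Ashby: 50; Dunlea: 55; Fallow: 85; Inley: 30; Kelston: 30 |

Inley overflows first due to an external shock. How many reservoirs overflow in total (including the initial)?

Round 1 — Inley overflows (initial).
  Kelston: +60 → 60 < 120
  Oakham: +90 → 90 ≥ 50
Round 2 — Oakham overflows.
  Ashby: +50 → 50 < 100
  Dunlea: +55 → 55 < 80
  Fallow: +85 → 85 < 100
  Kelston: +30 → 90 < 120
No further overflows.

2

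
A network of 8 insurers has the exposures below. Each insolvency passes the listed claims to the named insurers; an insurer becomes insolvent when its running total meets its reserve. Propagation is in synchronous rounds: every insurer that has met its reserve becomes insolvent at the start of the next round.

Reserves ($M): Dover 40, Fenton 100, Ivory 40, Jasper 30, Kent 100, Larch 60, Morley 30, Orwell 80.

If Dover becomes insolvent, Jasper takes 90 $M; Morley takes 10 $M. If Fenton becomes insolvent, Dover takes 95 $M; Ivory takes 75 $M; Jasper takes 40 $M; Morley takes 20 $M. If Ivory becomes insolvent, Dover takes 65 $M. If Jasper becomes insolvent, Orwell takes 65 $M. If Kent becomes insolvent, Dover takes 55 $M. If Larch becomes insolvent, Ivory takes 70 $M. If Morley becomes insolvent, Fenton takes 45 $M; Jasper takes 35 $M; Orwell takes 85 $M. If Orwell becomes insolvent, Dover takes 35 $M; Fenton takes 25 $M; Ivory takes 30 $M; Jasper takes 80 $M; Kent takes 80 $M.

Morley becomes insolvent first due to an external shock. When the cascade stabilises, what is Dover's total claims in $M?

35

Round 1 — Morley becomes insolvent (initial).
  Fenton: +45 → 45 < 100
  Jasper: +35 → 35 ≥ 30
  Orwell: +85 → 85 ≥ 80
Round 2 — Jasper, Orwell become insolvent.
  Dover: +35 → 35 < 40
  Fenton: +25 → 70 < 100
  Ivory: +30 → 30 < 40
  Kent: +80 → 80 < 100
No further insolvencies.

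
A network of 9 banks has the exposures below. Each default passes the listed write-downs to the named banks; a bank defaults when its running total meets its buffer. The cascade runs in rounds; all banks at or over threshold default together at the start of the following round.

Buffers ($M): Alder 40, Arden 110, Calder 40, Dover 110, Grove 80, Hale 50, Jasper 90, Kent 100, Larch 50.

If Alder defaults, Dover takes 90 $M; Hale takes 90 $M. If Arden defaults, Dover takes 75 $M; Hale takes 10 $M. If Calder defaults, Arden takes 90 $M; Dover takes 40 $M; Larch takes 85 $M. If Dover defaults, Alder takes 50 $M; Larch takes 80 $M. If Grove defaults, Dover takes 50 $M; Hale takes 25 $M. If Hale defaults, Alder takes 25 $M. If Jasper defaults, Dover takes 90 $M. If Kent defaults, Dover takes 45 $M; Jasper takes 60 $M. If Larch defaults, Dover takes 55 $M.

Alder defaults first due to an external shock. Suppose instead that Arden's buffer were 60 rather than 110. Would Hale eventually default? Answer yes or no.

yes

With Arden's buffer at 60:
Round 1 — Alder defaults (initial).
  Dover: +90 → 90 < 110
  Hale: +90 → 90 ≥ 50
Round 2 — Hale defaults.
No further defaults.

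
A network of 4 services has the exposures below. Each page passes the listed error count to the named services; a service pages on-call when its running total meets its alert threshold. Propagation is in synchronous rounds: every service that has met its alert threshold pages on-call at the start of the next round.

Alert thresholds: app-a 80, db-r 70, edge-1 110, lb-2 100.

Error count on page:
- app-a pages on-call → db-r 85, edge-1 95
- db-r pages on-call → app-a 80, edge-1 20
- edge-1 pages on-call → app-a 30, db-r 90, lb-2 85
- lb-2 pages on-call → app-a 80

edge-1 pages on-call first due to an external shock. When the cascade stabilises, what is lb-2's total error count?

85

Round 1 — edge-1 pages on-call (initial).
  app-a: +30 → 30 < 80
  db-r: +90 → 90 ≥ 70
  lb-2: +85 → 85 < 100
Round 2 — db-r pages on-call.
  app-a: +80 → 110 ≥ 80
Round 3 — app-a pages on-call.
No further pages.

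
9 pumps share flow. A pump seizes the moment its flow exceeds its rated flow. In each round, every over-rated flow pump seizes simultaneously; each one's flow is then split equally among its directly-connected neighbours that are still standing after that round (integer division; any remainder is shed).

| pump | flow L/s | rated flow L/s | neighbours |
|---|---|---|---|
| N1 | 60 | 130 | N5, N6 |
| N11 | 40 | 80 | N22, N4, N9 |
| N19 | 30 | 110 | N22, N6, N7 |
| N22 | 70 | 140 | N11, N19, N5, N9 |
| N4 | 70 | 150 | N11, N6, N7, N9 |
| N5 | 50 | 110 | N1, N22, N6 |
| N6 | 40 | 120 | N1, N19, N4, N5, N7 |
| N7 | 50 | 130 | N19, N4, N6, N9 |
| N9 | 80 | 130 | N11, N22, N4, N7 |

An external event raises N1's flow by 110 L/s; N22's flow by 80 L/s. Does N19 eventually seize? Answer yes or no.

no

Round 1 — N1 at 170 > 130; N22 at 150 > 140. N1, N22 seize.
  N1 sheds 170 L/s to N5, N6: 85 each.
    N5: 50+85 = 135 > 110
    N6: 40+85 = 125 > 120
  N22 sheds 150 L/s to N11, N19, N5, N9: 37 each (2 lost).
    N11: 40+37 = 77 ≤ 80
    N19: 30+37 = 67 ≤ 110
    N5: 135+37 = 172 > 110
    N9: 80+37 = 117 ≤ 130
Round 2 — N5, N6 seize.
  N5 sheds 172 L/s: no online neighbours, lost.
  N6 sheds 125 L/s to N19, N4, N7: 41 each (2 lost).
    N19: 67+41 = 108 ≤ 110
    N4: 70+41 = 111 ≤ 150
    N7: 50+41 = 91 ≤ 130
No further seizures.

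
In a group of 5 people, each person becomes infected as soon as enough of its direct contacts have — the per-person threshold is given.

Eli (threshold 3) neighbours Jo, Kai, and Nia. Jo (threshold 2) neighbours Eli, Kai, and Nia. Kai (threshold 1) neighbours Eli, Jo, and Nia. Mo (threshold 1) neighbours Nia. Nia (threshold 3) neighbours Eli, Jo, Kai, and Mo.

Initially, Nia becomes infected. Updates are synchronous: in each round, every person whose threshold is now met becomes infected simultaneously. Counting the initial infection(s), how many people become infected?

Round 1 — Nia becomes infected (initial).
Round 2 — checking thresholds:
  Eli: 1 of 3 neighbours < 3, holds.
  Jo: 1 of 3 neighbours < 2, holds.
  Kai: 1 of 3 neighbours ≥ 1, becomes infected.
  Mo: 1 of 1 neighbours ≥ 1, becomes infected.
Round 3 — checking thresholds:
  Eli: 2 of 3 neighbours < 3, holds.
  Jo: 2 of 3 neighbours ≥ 2, becomes infected.
Round 4 — checking thresholds:
  Eli: 3 of 3 neighbours ≥ 3, becomes infected.
Round 5 — no new infections; cascade stops.

5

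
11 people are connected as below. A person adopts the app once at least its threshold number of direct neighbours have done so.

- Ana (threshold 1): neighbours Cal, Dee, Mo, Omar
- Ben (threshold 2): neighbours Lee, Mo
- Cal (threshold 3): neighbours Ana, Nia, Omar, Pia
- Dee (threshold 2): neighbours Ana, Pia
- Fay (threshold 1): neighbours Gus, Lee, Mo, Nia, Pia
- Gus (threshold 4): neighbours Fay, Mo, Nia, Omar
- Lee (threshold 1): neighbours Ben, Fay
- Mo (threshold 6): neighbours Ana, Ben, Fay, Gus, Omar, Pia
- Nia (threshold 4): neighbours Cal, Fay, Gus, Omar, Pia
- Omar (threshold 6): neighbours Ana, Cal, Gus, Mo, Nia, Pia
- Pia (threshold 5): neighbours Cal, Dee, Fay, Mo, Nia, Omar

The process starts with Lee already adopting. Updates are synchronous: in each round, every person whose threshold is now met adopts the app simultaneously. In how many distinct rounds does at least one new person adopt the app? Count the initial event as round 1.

2

Round 1 — Lee adopts the app (initial).
Round 2 — checking thresholds:
  Ben: 1 of 2 neighbours < 2, below threshold.
  Fay: 1 of 5 neighbours ≥ 1, adopts the app.
Round 3 — no new adoptions; cascade stops.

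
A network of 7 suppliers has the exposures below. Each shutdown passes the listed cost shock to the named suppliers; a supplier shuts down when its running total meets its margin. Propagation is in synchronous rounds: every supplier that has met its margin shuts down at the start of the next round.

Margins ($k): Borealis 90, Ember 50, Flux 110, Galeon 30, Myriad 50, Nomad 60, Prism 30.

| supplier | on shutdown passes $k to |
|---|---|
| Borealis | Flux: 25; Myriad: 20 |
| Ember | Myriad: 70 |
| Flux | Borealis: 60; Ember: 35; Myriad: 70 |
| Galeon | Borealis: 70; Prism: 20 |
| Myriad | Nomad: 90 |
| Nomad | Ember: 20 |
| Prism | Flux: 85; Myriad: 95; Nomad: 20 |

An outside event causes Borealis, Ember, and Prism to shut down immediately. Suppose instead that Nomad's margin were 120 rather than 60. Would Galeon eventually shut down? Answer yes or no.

With Nomad's margin at 120:
Round 1 — Borealis, Ember, Prism shut down (initial).
  Flux: +25+85 → 110 ≥ 110
  Myriad: +20+70+95 → 185 ≥ 50
  Nomad: +20 → 20 < 120
Round 2 — Flux, Myriad shut down.
  Nomad: +90 → 110 < 120
No further shutdowns.

no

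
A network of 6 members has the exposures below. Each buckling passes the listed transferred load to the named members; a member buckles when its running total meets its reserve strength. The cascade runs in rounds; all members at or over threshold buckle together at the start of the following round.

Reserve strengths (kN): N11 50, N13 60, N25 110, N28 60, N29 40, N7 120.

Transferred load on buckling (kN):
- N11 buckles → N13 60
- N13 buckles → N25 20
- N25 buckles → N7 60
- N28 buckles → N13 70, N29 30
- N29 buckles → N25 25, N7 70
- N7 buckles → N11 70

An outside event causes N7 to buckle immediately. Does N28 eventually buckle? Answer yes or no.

no

Round 1 — N7 buckles (initial).
  N11: +70 → 70 ≥ 50
Round 2 — N11 buckles.
  N13: +60 → 60 ≥ 60
Round 3 — N13 buckles.
  N25: +20 → 20 < 110
No further bucklings.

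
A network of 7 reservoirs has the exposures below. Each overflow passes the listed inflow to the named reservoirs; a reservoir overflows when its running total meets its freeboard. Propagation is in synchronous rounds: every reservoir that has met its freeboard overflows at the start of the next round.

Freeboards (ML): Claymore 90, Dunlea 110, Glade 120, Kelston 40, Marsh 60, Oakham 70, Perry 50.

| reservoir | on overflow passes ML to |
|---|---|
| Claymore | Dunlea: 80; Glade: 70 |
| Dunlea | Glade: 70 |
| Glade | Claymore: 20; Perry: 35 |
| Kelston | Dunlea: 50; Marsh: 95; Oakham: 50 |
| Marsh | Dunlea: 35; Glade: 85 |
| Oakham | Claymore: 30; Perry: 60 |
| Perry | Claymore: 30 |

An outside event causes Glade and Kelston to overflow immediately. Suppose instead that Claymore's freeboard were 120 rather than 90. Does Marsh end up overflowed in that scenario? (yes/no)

yes

With Claymore's freeboard at 120:
Round 1 — Glade, Kelston overflow (initial).
  Claymore: +20 → 20 < 120
  Dunlea: +50 → 50 < 110
  Marsh: +95 → 95 ≥ 60
  Oakham: +50 → 50 < 70
  Perry: +35 → 35 < 50
Round 2 — Marsh overflows.
  Dunlea: +35 → 85 < 110
No further overflows.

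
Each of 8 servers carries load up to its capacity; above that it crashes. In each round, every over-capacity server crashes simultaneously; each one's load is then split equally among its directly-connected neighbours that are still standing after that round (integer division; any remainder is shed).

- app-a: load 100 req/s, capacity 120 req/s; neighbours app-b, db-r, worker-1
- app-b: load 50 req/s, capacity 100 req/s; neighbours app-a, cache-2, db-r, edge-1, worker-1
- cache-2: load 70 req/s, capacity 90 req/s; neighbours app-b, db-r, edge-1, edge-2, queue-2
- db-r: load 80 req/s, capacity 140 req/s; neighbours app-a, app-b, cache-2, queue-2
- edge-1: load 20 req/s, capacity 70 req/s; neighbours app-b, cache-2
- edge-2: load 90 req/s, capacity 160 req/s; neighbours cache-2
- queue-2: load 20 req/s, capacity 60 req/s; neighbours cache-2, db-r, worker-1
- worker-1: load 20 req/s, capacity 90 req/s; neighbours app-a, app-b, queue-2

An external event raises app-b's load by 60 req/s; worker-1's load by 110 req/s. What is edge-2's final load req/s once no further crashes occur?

122

Round 1 — app-b at 110 > 100; worker-1 at 130 > 90. app-b, worker-1 crash.
  app-b sheds 110 req/s to app-a, cache-2, db-r, edge-1: 27 each (2 lost).
    app-a: 100+27 = 127 > 120
    cache-2: 70+27 = 97 > 90
    db-r: 80+27 = 107 ≤ 140
    edge-1: 20+27 = 47 ≤ 70
  worker-1 sheds 130 req/s to app-a, queue-2: 65 each.
    app-a: 127+65 = 192 > 120
    queue-2: 20+65 = 85 > 60
Round 2 — app-a, cache-2, queue-2 crash.
  app-a sheds 192 req/s to db-r: 192 each.
    db-r: 107+192 = 299 > 140
  cache-2 sheds 97 req/s to db-r, edge-1, edge-2: 32 each (1 lost).
    db-r: 299+32 = 331 > 140
    edge-1: 47+32 = 79 > 70
    edge-2: 90+32 = 122 ≤ 160
  queue-2 sheds 85 req/s to db-r: 85 each.
    db-r: 331+85 = 416 > 140
Round 3 — db-r, edge-1 crash.
  db-r sheds 416 req/s: no online neighbours, lost.
  edge-1 sheds 79 req/s: no online neighbours, lost.
No further crashes.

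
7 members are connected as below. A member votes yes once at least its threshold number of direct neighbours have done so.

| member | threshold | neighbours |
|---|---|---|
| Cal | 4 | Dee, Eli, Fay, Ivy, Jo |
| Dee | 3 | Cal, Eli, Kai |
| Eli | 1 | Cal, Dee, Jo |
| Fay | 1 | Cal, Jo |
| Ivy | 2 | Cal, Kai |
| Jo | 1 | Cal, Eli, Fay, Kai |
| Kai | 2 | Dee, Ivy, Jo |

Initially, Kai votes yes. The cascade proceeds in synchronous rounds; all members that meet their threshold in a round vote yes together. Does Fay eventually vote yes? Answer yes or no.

yes

Round 1 — Kai votes yes (initial).
Round 2 — checking thresholds:
  Dee: 1 of 3 neighbours < 3, holds.
  Ivy: 1 of 2 neighbours < 2, holds.
  Jo: 1 of 4 neighbours ≥ 1, votes yes.
Round 3 — checking thresholds:
  Cal: 1 of 5 neighbours < 4, holds.
  Dee: 1 of 3 neighbours < 3, holds.
  Eli: 1 of 3 neighbours ≥ 1, votes yes.
  Fay: 1 of 2 neighbours ≥ 1, votes yes.
  Ivy: 1 of 2 neighbours < 2, holds.
Round 4 — no new yes votes; cascade stops.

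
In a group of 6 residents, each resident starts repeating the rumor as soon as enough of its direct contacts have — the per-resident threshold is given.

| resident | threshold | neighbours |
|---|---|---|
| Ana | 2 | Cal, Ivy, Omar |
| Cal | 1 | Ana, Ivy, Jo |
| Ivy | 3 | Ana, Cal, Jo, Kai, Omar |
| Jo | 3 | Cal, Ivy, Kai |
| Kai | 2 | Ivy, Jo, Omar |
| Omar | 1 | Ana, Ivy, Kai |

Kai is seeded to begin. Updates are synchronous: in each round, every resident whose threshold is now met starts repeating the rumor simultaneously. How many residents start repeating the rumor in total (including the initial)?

Round 1 — Kai starts repeating the rumor (initial).
Round 2 — checking thresholds:
  Ivy: 1 of 5 neighbours < 3, below threshold.
  Jo: 1 of 3 neighbours < 3, below threshold.
  Omar: 1 of 3 neighbours ≥ 1, starts repeating the rumor.
Round 3 — no new spreads; cascade stops.

2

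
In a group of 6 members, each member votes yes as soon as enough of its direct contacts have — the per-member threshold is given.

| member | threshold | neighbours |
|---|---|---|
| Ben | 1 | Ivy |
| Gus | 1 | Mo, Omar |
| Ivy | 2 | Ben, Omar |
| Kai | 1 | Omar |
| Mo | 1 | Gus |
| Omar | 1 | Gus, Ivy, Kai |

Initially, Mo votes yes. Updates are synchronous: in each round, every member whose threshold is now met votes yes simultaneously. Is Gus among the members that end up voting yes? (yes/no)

Round 1 — Mo votes yes (initial).
Round 2 — checking thresholds:
  Gus: 1 of 2 neighbours ≥ 1, votes yes.
Round 3 — checking thresholds:
  Omar: 1 of 3 neighbours ≥ 1, votes yes.
Round 4 — checking thresholds:
  Ivy: 1 of 2 neighbours < 2, holds.
  Kai: 1 of 1 neighbours ≥ 1, votes yes.
Round 5 — no new yes votes; cascade stops.

yes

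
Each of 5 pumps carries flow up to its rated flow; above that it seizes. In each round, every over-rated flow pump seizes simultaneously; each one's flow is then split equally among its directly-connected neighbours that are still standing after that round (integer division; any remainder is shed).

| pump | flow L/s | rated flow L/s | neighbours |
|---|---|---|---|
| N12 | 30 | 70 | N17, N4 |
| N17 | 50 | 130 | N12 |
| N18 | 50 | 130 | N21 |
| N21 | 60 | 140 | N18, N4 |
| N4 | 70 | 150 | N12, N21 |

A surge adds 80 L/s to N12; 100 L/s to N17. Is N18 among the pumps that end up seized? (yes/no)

yes

Round 1 — N12 at 110 > 70; N17 at 150 > 130. N12, N17 seize.
  N12 sheds 110 L/s to N4: 110 each.
    N4: 70+110 = 180 > 150
  N17 sheds 150 L/s: no online neighbours, lost.
Round 2 — N4 seizes.
  N4 sheds 180 L/s to N21: 180 each.
    N21: 60+180 = 240 > 140
Round 3 — N21 seizes.
  N21 sheds 240 L/s to N18: 240 each.
    N18: 50+240 = 290 > 130
Round 4 — N18 seizes.
  N18 sheds 290 L/s: no online neighbours, lost.
No further seizures.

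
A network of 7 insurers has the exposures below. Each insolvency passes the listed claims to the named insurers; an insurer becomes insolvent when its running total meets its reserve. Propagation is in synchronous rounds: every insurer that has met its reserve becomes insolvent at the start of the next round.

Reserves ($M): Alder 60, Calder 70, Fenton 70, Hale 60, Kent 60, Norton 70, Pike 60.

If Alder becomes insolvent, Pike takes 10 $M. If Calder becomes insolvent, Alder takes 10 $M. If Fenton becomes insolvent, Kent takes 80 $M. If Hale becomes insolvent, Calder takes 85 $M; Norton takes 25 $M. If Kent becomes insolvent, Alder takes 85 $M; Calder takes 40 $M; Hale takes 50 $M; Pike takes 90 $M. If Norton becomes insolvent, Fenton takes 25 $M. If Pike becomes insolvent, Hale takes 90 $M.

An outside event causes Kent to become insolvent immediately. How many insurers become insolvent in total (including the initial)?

Round 1 — Kent becomes insolvent (initial).
  Alder: +85 → 85 ≥ 60
  Calder: +40 → 40 < 70
  Hale: +50 → 50 < 60
  Pike: +90 → 90 ≥ 60
Round 2 — Alder, Pike become insolvent.
  Hale: +90 → 140 ≥ 60
Round 3 — Hale becomes insolvent.
  Calder: +85 → 125 ≥ 70
  Norton: +25 → 25 < 70
Round 4 — Calder becomes insolvent.
No further insolvencies.

5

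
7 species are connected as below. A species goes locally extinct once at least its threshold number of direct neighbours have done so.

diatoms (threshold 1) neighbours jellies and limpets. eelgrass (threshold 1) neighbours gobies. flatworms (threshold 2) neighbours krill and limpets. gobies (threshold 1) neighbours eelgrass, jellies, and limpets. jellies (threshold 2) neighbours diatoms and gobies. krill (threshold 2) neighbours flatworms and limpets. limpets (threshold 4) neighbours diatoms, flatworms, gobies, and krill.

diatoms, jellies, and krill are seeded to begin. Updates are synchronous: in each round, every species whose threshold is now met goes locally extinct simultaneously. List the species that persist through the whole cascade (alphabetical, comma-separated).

Round 1 — diatoms, jellies, krill go locally extinct (initial).
Round 2 — checking thresholds:
  flatworms: 1 of 2 neighbours < 2, below threshold.
  gobies: 1 of 3 neighbours ≥ 1, goes locally extinct.
  limpets: 2 of 4 neighbours < 4, below threshold.
Round 3 — checking thresholds:
  eelgrass: 1 of 1 neighbours ≥ 1, goes locally extinct.
  flatworms: 1 of 2 neighbours < 2, below threshold.
  limpets: 3 of 4 neighbours < 4, below threshold.
Round 4 — no new extinctions; cascade stops.

flatworms, limpets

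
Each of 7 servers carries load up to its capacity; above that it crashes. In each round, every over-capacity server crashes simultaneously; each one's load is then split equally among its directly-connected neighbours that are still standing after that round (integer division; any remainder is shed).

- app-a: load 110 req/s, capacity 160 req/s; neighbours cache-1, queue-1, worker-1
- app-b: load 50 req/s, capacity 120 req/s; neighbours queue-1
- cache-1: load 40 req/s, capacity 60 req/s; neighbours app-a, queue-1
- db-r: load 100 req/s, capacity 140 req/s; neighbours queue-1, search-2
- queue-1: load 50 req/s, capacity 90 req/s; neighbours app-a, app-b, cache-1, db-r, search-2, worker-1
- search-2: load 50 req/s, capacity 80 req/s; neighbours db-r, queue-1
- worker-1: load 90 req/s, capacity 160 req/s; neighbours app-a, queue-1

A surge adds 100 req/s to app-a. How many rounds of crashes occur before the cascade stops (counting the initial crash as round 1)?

Round 1 — app-a at 210 > 160. app-a crashes.
  app-a sheds 210 req/s to cache-1, queue-1, worker-1: 70 each.
    cache-1: 40+70 = 110 > 60
    queue-1: 50+70 = 120 > 90
    worker-1: 90+70 = 160 ≤ 160
Round 2 — cache-1, queue-1 crash.
  cache-1 sheds 110 req/s: no online neighbours, lost.
  queue-1 sheds 120 req/s to app-b, db-r, search-2, worker-1: 30 each.
    app-b: 50+30 = 80 ≤ 120
    db-r: 100+30 = 130 ≤ 140
    search-2: 50+30 = 80 ≤ 80
    worker-1: 160+30 = 190 > 160
Round 3 — worker-1 crashes.
  worker-1 sheds 190 req/s: no online neighbours, lost.
No further crashes.

3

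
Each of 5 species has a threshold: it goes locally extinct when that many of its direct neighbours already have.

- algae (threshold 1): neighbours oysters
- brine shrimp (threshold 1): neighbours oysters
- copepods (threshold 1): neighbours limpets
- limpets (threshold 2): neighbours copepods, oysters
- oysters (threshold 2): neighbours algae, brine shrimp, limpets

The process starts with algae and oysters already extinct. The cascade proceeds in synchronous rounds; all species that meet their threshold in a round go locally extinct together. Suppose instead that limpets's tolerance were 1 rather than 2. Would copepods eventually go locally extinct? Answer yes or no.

With limpets's tolerance at 1:
Round 1 — algae, oysters go locally extinct (initial).
Round 2 — checking thresholds:
  brine shrimp: 1 of 1 neighbours ≥ 1, goes locally extinct.
  limpets: 1 of 2 neighbours ≥ 1, goes locally extinct.
Round 3 — checking thresholds:
  copepods: 1 of 1 neighbours ≥ 1, goes locally extinct.
Round 4 — no new extinctions; cascade stops.

yes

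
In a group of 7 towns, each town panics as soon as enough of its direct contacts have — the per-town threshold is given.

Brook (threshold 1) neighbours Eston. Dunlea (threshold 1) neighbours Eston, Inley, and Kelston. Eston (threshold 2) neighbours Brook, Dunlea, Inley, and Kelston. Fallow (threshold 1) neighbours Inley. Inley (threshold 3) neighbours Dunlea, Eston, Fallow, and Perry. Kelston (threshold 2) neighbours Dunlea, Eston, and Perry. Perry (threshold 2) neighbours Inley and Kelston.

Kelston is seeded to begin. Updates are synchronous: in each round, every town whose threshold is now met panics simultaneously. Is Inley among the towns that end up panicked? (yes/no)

no

Round 1 — Kelston panics (initial).
Round 2 — checking thresholds:
  Dunlea: 1 of 3 neighbours ≥ 1, panics.
  Eston: 1 of 4 neighbours < 2, not yet.
  Perry: 1 of 2 neighbours < 2, not yet.
Round 3 — checking thresholds:
  Eston: 2 of 4 neighbours ≥ 2, panics.
  Inley: 1 of 4 neighbours < 3, not yet.
  Perry: 1 of 2 neighbours < 2, not yet.
Round 4 — checking thresholds:
  Brook: 1 of 1 neighbours ≥ 1, panics.
  Inley: 2 of 4 neighbours < 3, not yet.
  Perry: 1 of 2 neighbours < 2, not yet.
Round 5 — no new panics; cascade stops.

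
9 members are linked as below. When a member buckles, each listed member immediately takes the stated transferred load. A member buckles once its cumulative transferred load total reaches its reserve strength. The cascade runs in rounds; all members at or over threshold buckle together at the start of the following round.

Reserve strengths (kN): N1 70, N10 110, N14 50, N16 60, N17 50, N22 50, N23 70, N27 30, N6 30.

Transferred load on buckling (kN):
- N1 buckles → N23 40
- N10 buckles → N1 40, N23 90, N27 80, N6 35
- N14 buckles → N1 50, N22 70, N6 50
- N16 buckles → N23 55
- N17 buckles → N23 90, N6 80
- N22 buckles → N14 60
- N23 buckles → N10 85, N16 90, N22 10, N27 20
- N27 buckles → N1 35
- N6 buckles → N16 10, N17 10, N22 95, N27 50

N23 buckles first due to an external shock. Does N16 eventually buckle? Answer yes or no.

yes

Round 1 — N23 buckles (initial).
  N10: +85 → 85 < 110
  N16: +90 → 90 ≥ 60
  N22: +10 → 10 < 50
  N27: +20 → 20 < 30
Round 2 — N16 buckles.
No further bucklings.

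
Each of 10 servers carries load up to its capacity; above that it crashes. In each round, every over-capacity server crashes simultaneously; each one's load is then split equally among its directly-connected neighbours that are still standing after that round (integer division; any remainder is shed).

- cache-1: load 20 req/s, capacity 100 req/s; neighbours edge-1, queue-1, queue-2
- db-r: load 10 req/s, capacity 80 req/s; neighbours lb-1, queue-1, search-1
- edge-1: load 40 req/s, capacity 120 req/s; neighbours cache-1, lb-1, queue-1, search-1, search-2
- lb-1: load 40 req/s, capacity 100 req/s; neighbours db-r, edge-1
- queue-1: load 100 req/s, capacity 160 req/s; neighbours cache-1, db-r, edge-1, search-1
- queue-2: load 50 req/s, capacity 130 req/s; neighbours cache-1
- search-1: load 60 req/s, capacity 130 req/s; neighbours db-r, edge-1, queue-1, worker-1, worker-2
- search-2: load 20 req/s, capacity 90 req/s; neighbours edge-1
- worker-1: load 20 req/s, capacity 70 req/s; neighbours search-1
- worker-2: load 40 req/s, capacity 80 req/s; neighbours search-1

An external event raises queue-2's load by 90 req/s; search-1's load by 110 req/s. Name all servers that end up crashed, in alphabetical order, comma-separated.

Round 1 — queue-2 at 140 > 130; search-1 at 170 > 130. queue-2, search-1 crash.
  queue-2 sheds 140 req/s to cache-1: 140 each.
    cache-1: 20+140 = 160 > 100
  search-1 sheds 170 req/s to db-r, edge-1, queue-1, worker-1, worker-2: 34 each.
    db-r: 10+34 = 44 ≤ 80
    edge-1: 40+34 = 74 ≤ 120
    queue-1: 100+34 = 134 ≤ 160
    worker-1: 20+34 = 54 ≤ 70
    worker-2: 40+34 = 74 ≤ 80
Round 2 — cache-1 crashes.
  cache-1 sheds 160 req/s to edge-1, queue-1: 80 each.
    edge-1: 74+80 = 154 > 120
    queue-1: 134+80 = 214 > 160
Round 3 — edge-1, queue-1 crash.
  edge-1 sheds 154 req/s to lb-1, search-2: 77 each.
    lb-1: 40+77 = 117 > 100
    search-2: 20+77 = 97 > 90
  queue-1 sheds 214 req/s to db-r: 214 each.
    db-r: 44+214 = 258 > 80
Round 4 — db-r, lb-1, search-2 crash.
  db-r sheds 258 req/s: no online neighbours, lost.
  lb-1 sheds 117 req/s: no online neighbours, lost.
  search-2 sheds 97 req/s: no online neighbours, lost.
No further crashes.

cache-1, db-r, edge-1, lb-1, queue-1, queue-2, search-1, search-2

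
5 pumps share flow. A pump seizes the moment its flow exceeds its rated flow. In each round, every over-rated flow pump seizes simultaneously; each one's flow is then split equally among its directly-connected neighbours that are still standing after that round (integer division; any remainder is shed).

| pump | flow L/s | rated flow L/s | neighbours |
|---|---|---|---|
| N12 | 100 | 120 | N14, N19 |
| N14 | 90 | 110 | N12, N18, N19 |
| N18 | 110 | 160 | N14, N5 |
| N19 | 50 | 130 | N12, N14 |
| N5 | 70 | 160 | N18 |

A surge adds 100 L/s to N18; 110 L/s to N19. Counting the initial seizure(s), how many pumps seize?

Round 1 — N18 at 210 > 160; N19 at 160 > 130. N18, N19 seize.
  N18 sheds 210 L/s to N14, N5: 105 each.
    N14: 90+105 = 195 > 110
    N5: 70+105 = 175 > 160
  N19 sheds 160 L/s to N12, N14: 80 each.
    N12: 100+80 = 180 > 120
    N14: 195+80 = 275 > 110
Round 2 — N12, N14, N5 seize.
  N12 sheds 180 L/s: no online neighbours, lost.
  N14 sheds 275 L/s: no online neighbours, lost.
  N5 sheds 175 L/s: no online neighbours, lost.
No further seizures.

5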